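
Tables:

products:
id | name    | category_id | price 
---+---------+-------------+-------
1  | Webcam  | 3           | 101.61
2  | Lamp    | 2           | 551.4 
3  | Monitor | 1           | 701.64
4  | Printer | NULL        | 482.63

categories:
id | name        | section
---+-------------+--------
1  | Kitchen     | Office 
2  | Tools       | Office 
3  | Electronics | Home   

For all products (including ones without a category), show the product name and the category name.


LEFT JOIN keeps every row from products (the left table); where category_id has no match in categories, the category columns become NULL. Walk through each product:
  - product 1 (Webcam): category_id=3 -> matches Electronics
  - product 2 (Lamp): category_id=2 -> matches Tools
  - product 3 (Monitor): category_id=1 -> matches Kitchen
  - product 4 (Printer): category_id=NULL, no match -> kept with NULL
All 4 rows appear; 1 has NULL category.

SQL:
SELECT a.name, b.name AS category
FROM products a
LEFT JOIN categories b ON a.category_id = b.id

Result:
name    | category   
--------+------------
Webcam  | Electronics
Lamp    | Tools      
Monitor | Kitchen    
Printer | NULL       


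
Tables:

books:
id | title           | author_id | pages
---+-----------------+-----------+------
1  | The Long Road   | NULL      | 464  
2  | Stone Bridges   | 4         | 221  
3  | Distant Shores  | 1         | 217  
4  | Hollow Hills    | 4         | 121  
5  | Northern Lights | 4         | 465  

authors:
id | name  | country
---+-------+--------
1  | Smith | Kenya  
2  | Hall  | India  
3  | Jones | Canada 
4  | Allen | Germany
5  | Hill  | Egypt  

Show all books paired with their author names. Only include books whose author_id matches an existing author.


INNER JOIN keeps only books rows whose author_id matches an id in authors. Walk through each book:
  - book 1 (The Long Road): author_id=NULL, no match -> dropped
  - book 2 (Stone Bridges): author_id=4 -> matches Allen
  - book 3 (Distant Shores): author_id=1 -> matches Smith
  - book 4 (Hollow Hills): author_id=4 -> matches Allen
  - book 5 (Northern Lights): author_id=4 -> matches Allen
So 1 of 5 rows is dropped.

SQL:
SELECT a.title, b.name AS author
FROM books a
INNER JOIN authors b ON a.author_id = b.id

Result:
title           | author
----------------+-------
Stone Bridges   | Allen 
Distant Shores  | Smith 
Hollow Hills    | Allen 
Northern Lights | Allen 


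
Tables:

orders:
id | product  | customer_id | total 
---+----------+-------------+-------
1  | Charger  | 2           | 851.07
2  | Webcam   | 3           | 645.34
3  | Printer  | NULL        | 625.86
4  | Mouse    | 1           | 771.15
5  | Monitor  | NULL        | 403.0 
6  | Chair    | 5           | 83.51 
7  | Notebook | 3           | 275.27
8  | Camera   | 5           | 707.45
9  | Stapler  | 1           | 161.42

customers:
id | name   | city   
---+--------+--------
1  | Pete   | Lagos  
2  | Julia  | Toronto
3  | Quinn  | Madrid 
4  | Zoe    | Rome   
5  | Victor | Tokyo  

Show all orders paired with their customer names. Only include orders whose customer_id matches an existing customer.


INNER JOIN keeps only orders rows whose customer_id matches an id in customers. Walk through each order:
  - order 1 (Charger): customer_id=2 -> matches Julia
  - order 2 (Webcam): customer_id=3 -> matches Quinn
  - order 3 (Printer): customer_id=NULL, no match -> dropped
  - order 4 (Mouse): customer_id=1 -> matches Pete
  - order 5 (Monitor): customer_id=NULL, no match -> dropped
  - order 6 (Chair): customer_id=5 -> matches Victor
  - order 7 (Notebook): customer_id=3 -> matches Quinn
  - order 8 (Camera): customer_id=5 -> matches Victor
  - order 9 (Stapler): customer_id=1 -> matches Pete
So 2 of 9 rows are dropped.

SQL:
SELECT a.product, b.name AS customer
FROM orders a
INNER JOIN customers b ON a.customer_id = b.id

Result:
product  | customer
---------+---------
Charger  | Julia   
Webcam   | Quinn   
Mouse    | Pete    
Chair    | Victor  
Notebook | Quinn   
Camera   | Victor  
Stapler  | Pete    


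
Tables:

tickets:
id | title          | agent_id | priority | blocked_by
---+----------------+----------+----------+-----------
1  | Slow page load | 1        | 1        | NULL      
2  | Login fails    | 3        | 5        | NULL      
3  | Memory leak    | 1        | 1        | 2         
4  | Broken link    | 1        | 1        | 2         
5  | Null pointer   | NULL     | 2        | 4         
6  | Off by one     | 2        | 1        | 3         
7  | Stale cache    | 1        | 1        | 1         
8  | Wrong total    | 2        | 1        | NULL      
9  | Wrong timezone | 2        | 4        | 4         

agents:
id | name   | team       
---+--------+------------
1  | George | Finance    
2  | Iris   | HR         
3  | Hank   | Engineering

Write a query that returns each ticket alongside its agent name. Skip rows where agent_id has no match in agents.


INNER JOIN keeps only tickets rows whose agent_id matches an id in agents. Walk through each ticket:
  - ticket 1 (Slow page load): agent_id=1 -> matches George
  - ticket 2 (Login fails): agent_id=3 -> matches Hank
  - ticket 3 (Memory leak): agent_id=1 -> matches George
  - ticket 4 (Broken link): agent_id=1 -> matches George
  - ticket 5 (Null pointer): agent_id=NULL, no match -> dropped
  - ticket 6 (Off by one): agent_id=2 -> matches Iris
  - ticket 7 (Stale cache): agent_id=1 -> matches George
  - ticket 8 (Wrong total): agent_id=2 -> matches Iris
  - ticket 9 (Wrong timezone): agent_id=2 -> matches Iris
So 1 of 9 rows is dropped.

SQL:
SELECT a.title, b.name AS agent
FROM tickets a
INNER JOIN agents b ON a.agent_id = b.id

Result:
title          | agent 
---------------+-------
Slow page load | George
Login fails    | Hank  
Memory leak    | George
Broken link    | George
Off by one     | Iris  
Stale cache    | George
Wrong total    | Iris  
Wrong timezone | Iris  


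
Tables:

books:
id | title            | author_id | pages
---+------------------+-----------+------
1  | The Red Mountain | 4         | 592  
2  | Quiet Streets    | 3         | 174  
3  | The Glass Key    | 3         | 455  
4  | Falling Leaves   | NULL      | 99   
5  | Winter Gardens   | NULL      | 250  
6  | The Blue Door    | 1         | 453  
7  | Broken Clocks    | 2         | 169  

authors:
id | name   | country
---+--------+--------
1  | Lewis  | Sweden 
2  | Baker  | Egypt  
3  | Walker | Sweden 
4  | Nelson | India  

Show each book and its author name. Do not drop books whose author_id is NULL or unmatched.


LEFT JOIN keeps every row from books (the left table); where author_id has no match in authors, the author columns become NULL. Walk through each book:
  - book 1 (The Red Mountain): author_id=4 -> matches Nelson
  - book 2 (Quiet Streets): author_id=3 -> matches Walker
  - book 3 (The Glass Key): author_id=3 -> matches Walker
  - book 4 (Falling Leaves): author_id=NULL, no match -> kept with NULL
  - book 5 (Winter Gardens): author_id=NULL, no match -> kept with NULL
  - book 6 (The Blue Door): author_id=1 -> matches Lewis
  - book 7 (Broken Clocks): author_id=2 -> matches Baker
All 7 rows appear; 2 have NULL author.

SQL:
SELECT a.title, b.name AS author
FROM books a
LEFT JOIN authors b ON a.author_id = b.id

Result:
title            | author
-----------------+-------
The Red Mountain | Nelson
Quiet Streets    | Walker
The Glass Key    | Walker
Falling Leaves   | NULL  
Winter Gardens   | NULL  
The Blue Door    | Lewis 
Broken Clocks    | Baker 


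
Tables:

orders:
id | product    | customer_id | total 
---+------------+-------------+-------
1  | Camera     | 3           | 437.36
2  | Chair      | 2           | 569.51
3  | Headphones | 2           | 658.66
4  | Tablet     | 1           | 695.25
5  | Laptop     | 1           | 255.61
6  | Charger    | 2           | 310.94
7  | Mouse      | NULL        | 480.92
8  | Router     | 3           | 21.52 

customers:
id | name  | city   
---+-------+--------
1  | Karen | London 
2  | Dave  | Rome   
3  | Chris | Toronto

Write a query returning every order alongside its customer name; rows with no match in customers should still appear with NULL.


LEFT JOIN keeps every row from orders (the left table); where customer_id has no match in customers, the customer columns become NULL. Walk through each order:
  - order 1 (Camera): customer_id=3 -> matches Chris
  - order 2 (Chair): customer_id=2 -> matches Dave
  - order 3 (Headphones): customer_id=2 -> matches Dave
  - order 4 (Tablet): customer_id=1 -> matches Karen
  - order 5 (Laptop): customer_id=1 -> matches Karen
  - order 6 (Charger): customer_id=2 -> matches Dave
  - order 7 (Mouse): customer_id=NULL, no match -> kept with NULL
  - order 8 (Router): customer_id=3 -> matches Chris
All 8 rows appear; 1 has NULL customer.

SQL:
SELECT a.product, b.name AS customer
FROM orders a
LEFT JOIN customers b ON a.customer_id = b.id

Result:
product    | customer
-----------+---------
Camera     | Chris   
Chair      | Dave    
Headphones | Dave    
Tablet     | Karen   
Laptop     | Karen   
Charger    | Dave    
Mouse      | NULL    
Router     | Chris   


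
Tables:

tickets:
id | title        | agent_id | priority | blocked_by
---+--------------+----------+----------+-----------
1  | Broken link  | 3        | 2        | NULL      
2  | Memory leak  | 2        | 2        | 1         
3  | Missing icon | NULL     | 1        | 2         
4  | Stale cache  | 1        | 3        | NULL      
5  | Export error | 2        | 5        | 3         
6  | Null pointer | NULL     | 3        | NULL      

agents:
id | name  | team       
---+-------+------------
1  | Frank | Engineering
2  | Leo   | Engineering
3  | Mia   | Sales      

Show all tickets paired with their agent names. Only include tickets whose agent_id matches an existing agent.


INNER JOIN keeps only tickets rows whose agent_id matches an id in agents. Walk through each ticket:
  - ticket 1 (Broken link): agent_id=3 -> matches Mia
  - ticket 2 (Memory leak): agent_id=2 -> matches Leo
  - ticket 3 (Missing icon): agent_id=NULL, no match -> dropped
  - ticket 4 (Stale cache): agent_id=1 -> matches Frank
  - ticket 5 (Export error): agent_id=2 -> matches Leo
  - ticket 6 (Null pointer): agent_id=NULL, no match -> dropped
So 2 of 6 rows are dropped.

SQL:
SELECT a.title, b.name AS agent
FROM tickets a
INNER JOIN agents b ON a.agent_id = b.id

Result:
title        | agent
-------------+------
Broken link  | Mia  
Memory leak  | Leo  
Stale cache  | Frank
Export error | Leo  


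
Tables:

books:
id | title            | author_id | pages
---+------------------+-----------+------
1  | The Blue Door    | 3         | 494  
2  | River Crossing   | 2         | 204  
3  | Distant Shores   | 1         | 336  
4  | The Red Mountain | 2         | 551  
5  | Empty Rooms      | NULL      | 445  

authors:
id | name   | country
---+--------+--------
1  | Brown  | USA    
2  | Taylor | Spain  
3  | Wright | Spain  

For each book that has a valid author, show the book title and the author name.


INNER JOIN keeps only books rows whose author_id matches an id in authors. Walk through each book:
  - book 1 (The Blue Door): author_id=3 -> matches Wright
  - book 2 (River Crossing): author_id=2 -> matches Taylor
  - book 3 (Distant Shores): author_id=1 -> matches Brown
  - book 4 (The Red Mountain): author_id=2 -> matches Taylor
  - book 5 (Empty Rooms): author_id=NULL, no match -> dropped
So 1 of 5 rows is dropped.

SQL:
SELECT a.title, b.name AS author
FROM books a
INNER JOIN authors b ON a.author_id = b.id

Result:
title            | author
-----------------+-------
The Blue Door    | Wright
River Crossing   | Taylor
Distant Shores   | Brown 
The Red Mountain | Taylor


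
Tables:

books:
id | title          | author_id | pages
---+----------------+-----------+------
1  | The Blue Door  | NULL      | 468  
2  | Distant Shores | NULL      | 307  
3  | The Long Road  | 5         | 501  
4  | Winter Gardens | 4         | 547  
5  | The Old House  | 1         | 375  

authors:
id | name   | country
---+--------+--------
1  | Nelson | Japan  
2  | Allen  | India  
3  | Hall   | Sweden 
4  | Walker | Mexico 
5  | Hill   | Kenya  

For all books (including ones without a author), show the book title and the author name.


LEFT JOIN keeps every row from books (the left table); where author_id has no match in authors, the author columns become NULL. Walk through each book:
  - book 1 (The Blue Door): author_id=NULL, no match -> kept with NULL
  - book 2 (Distant Shores): author_id=NULL, no match -> kept with NULL
  - book 3 (The Long Road): author_id=5 -> matches Hill
  - book 4 (Winter Gardens): author_id=4 -> matches Walker
  - book 5 (The Old House): author_id=1 -> matches Nelson
All 5 rows appear; 2 have NULL author.

SQL:
SELECT a.title, b.name AS author
FROM books a
LEFT JOIN authors b ON a.author_id = b.id

Result:
title          | author
---------------+-------
The Blue Door  | NULL  
Distant Shores | NULL  
The Long Road  | Hill  
Winter Gardens | Walker
The Old House  | Nelson


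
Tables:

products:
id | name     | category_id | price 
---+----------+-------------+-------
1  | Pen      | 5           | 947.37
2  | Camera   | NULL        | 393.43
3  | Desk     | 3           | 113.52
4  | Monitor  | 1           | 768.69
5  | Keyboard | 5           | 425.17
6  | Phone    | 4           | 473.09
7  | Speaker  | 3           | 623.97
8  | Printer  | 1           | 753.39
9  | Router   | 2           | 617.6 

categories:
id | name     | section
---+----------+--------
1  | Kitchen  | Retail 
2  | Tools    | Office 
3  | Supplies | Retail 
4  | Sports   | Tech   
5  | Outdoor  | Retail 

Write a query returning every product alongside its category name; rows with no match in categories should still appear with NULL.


LEFT JOIN keeps every row from products (the left table); where category_id has no match in categories, the category columns become NULL. Walk through each product:
  - product 1 (Pen): category_id=5 -> matches Outdoor
  - product 2 (Camera): category_id=NULL, no match -> kept with NULL
  - product 3 (Desk): category_id=3 -> matches Supplies
  - product 4 (Monitor): category_id=1 -> matches Kitchen
  - product 5 (Keyboard): category_id=5 -> matches Outdoor
  - product 6 (Phone): category_id=4 -> matches Sports
  - product 7 (Speaker): category_id=3 -> matches Supplies
  - product 8 (Printer): category_id=1 -> matches Kitchen
  - product 9 (Router): category_id=2 -> matches Tools
All 9 rows appear; 1 has NULL category.

SQL:
SELECT a.name, b.name AS category
FROM products a
LEFT JOIN categories b ON a.category_id = b.id

Result:
name     | category
---------+---------
Pen      | Outdoor 
Camera   | NULL    
Desk     | Supplies
Monitor  | Kitchen 
Keyboard | Outdoor 
Phone    | Sports  
Speaker  | Supplies
Printer  | Kitchen 
Router   | Tools   


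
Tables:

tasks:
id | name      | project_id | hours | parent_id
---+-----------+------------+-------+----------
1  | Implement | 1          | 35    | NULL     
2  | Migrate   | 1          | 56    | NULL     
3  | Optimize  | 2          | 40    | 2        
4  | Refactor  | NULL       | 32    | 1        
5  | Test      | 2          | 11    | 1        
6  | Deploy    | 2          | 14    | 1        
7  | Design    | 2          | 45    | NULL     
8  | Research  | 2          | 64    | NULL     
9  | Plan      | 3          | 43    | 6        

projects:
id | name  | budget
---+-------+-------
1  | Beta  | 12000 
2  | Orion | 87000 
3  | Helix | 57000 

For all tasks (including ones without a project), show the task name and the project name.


LEFT JOIN keeps every row from tasks (the left table); where project_id has no match in projects, the project columns become NULL. Walk through each task:
  - task 1 (Implement): project_id=1 -> matches Beta
  - task 2 (Migrate): project_id=1 -> matches Beta
  - task 3 (Optimize): project_id=2 -> matches Orion
  - task 4 (Refactor): project_id=NULL, no match -> kept with NULL
  - task 5 (Test): project_id=2 -> matches Orion
  - task 6 (Deploy): project_id=2 -> matches Orion
  - task 7 (Design): project_id=2 -> matches Orion
  - task 8 (Research): project_id=2 -> matches Orion
  - task 9 (Plan): project_id=3 -> matches Helix
All 9 rows appear; 1 has NULL project.

SQL:
SELECT a.name, b.name AS project
FROM tasks a
LEFT JOIN projects b ON a.project_id = b.id

Result:
name      | project
----------+--------
Implement | Beta   
Migrate   | Beta   
Optimize  | Orion  
Refactor  | NULL   
Test      | Orion  
Deploy    | Orion  
Design    | Orion  
Research  | Orion  
Plan      | Helix  


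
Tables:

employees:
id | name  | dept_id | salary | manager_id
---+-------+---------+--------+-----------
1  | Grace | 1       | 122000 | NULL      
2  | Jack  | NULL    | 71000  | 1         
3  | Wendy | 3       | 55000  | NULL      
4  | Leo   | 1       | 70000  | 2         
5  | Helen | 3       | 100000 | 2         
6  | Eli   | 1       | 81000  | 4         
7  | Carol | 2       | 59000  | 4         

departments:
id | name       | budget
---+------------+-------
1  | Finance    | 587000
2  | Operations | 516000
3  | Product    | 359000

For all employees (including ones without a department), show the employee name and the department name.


LEFT JOIN keeps every row from employees (the left table); where dept_id has no match in departments, the department columns become NULL. Walk through each employee:
  - employee 1 (Grace): dept_id=1 -> matches Finance
  - employee 2 (Jack): dept_id=NULL, no match -> kept with NULL
  - employee 3 (Wendy): dept_id=3 -> matches Product
  - employee 4 (Leo): dept_id=1 -> matches Finance
  - employee 5 (Helen): dept_id=3 -> matches Product
  - employee 6 (Eli): dept_id=1 -> matches Finance
  - employee 7 (Carol): dept_id=2 -> matches Operations
All 7 rows appear; 1 has NULL department.

SQL:
SELECT a.name, b.name AS department
FROM employees a
LEFT JOIN departments b ON a.dept_id = b.id

Result:
name  | department
------+-----------
Grace | Finance   
Jack  | NULL      
Wendy | Product   
Leo   | Finance   
Helen | Product   
Eli   | Finance   
Carol | Operations


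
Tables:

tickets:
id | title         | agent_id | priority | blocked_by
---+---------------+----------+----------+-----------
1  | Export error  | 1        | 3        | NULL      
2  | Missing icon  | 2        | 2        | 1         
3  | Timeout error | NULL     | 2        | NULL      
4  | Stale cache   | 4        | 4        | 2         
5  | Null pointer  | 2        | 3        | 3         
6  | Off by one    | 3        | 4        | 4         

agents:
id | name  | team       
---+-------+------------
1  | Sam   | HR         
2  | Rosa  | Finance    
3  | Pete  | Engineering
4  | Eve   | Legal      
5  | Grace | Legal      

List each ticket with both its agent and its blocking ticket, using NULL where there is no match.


Two LEFT JOINs from the same base table tickets: one to agents via agent_id, one to tickets itself via blocked_by. Both are LEFT so every ticket is preserved.
Match against agents:
  - ticket 1 (Export error): agent_id=1 -> matches Sam
  - ticket 2 (Missing icon): agent_id=2 -> matches Rosa
  - ticket 3 (Timeout error): agent_id=NULL, no match -> kept with NULL
  - ticket 4 (Stale cache): agent_id=4 -> matches Eve
  - ticket 5 (Null pointer): agent_id=2 -> matches Rosa
  - ticket 6 (Off by one): agent_id=3 -> matches Pete
Match against tickets (self):
  - ticket 1 (Export error): blocked_by=NULL -> NULL
  - ticket 2 (Missing icon): blocked_by=1 -> Export error
  - ticket 3 (Timeout error): blocked_by=NULL -> NULL
  - ticket 4 (Stale cache): blocked_by=2 -> Missing icon
  - ticket 5 (Null pointer): blocked_by=3 -> Timeout error
  - ticket 6 (Off by one): blocked_by=4 -> Stale cache

SQL:
SELECT a.title, b.name AS agent, c.title AS blocked_by
FROM tickets a
LEFT JOIN agents b ON a.agent_id = b.id
LEFT JOIN tickets c ON a.blocked_by = c.id

Result:
title         | agent | blocked_by   
--------------+-------+--------------
Export error  | Sam   | NULL         
Missing icon  | Rosa  | Export error 
Timeout error | NULL  | NULL         
Stale cache   | Eve   | Missing icon 
Null pointer  | Rosa  | Timeout error
Off by one    | Pete  | Stale cache  


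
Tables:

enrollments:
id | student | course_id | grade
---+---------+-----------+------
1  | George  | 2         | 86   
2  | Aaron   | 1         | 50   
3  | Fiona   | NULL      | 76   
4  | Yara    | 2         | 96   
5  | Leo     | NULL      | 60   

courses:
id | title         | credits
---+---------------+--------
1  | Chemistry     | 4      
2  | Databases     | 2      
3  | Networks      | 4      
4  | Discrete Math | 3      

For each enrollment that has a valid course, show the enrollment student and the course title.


INNER JOIN keeps only enrollments rows whose course_id matches an id in courses. Walk through each enrollment:
  - enrollment 1 (George): course_id=2 -> matches Databases
  - enrollment 2 (Aaron): course_id=1 -> matches Chemistry
  - enrollment 3 (Fiona): course_id=NULL, no match -> dropped
  - enrollment 4 (Yara): course_id=2 -> matches Databases
  - enrollment 5 (Leo): course_id=NULL, no match -> dropped
So 2 of 5 rows are dropped.

SQL:
SELECT a.student, b.title AS course
FROM enrollments a
INNER JOIN courses b ON a.course_id = b.id

Result:
student | course   
--------+----------
George  | Databases
Aaron   | Chemistry
Yara    | Databases


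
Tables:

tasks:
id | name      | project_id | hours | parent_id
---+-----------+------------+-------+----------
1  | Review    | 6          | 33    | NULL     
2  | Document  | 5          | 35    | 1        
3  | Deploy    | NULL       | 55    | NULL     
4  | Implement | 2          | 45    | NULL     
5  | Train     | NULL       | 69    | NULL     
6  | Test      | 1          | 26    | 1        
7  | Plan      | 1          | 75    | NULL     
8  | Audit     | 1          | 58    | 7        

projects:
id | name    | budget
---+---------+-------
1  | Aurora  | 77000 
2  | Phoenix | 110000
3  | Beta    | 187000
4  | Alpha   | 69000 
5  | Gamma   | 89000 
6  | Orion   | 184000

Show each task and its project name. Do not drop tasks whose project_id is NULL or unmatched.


LEFT JOIN keeps every row from tasks (the left table); where project_id has no match in projects, the project columns become NULL. Walk through each task:
  - task 1 (Review): project_id=6 -> matches Orion
  - task 2 (Document): project_id=5 -> matches Gamma
  - task 3 (Deploy): project_id=NULL, no match -> kept with NULL
  - task 4 (Implement): project_id=2 -> matches Phoenix
  - task 5 (Train): project_id=NULL, no match -> kept with NULL
  - task 6 (Test): project_id=1 -> matches Aurora
  - task 7 (Plan): project_id=1 -> matches Aurora
  - task 8 (Audit): project_id=1 -> matches Aurora
All 8 rows appear; 2 have NULL project.

SQL:
SELECT a.name, b.name AS project
FROM tasks a
LEFT JOIN projects b ON a.project_id = b.id

Result:
name      | project
----------+--------
Review    | Orion  
Document  | Gamma  
Deploy    | NULL   
Implement | Phoenix
Train     | NULL   
Test      | Aurora 
Plan      | Aurora 
Audit     | Aurora 


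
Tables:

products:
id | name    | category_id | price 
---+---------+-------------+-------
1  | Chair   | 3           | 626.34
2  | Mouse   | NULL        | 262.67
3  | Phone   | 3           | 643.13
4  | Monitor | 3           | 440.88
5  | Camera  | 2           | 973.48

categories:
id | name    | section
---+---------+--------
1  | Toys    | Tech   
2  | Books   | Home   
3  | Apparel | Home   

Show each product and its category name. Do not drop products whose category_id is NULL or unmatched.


LEFT JOIN keeps every row from products (the left table); where category_id has no match in categories, the category columns become NULL. Walk through each product:
  - product 1 (Chair): category_id=3 -> matches Apparel
  - product 2 (Mouse): category_id=NULL, no match -> kept with NULL
  - product 3 (Phone): category_id=3 -> matches Apparel
  - product 4 (Monitor): category_id=3 -> matches Apparel
  - product 5 (Camera): category_id=2 -> matches Books
All 5 rows appear; 1 has NULL category.

SQL:
SELECT a.name, b.name AS category
FROM products a
LEFT JOIN categories b ON a.category_id = b.id

Result:
name    | category
--------+---------
Chair   | Apparel 
Mouse   | NULL    
Phone   | Apparel 
Monitor | Apparel 
Camera  | Books   


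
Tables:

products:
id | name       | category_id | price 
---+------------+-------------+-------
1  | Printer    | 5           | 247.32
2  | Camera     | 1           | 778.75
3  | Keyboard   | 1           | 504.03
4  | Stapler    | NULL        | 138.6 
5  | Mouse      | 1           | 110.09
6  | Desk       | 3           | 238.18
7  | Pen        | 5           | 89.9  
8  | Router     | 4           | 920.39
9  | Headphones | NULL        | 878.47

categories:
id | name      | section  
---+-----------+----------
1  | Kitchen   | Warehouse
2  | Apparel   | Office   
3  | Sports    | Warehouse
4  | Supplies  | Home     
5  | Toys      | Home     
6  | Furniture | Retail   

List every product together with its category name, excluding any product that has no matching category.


INNER JOIN keeps only products rows whose category_id matches an id in categories. Walk through each product:
  - product 1 (Printer): category_id=5 -> matches Toys
  - product 2 (Camera): category_id=1 -> matches Kitchen
  - product 3 (Keyboard): category_id=1 -> matches Kitchen
  - product 4 (Stapler): category_id=NULL, no match -> dropped
  - product 5 (Mouse): category_id=1 -> matches Kitchen
  - product 6 (Desk): category_id=3 -> matches Sports
  - product 7 (Pen): category_id=5 -> matches Toys
  - product 8 (Router): category_id=4 -> matches Supplies
  - product 9 (Headphones): category_id=NULL, no match -> dropped
So 2 of 9 rows are dropped.

SQL:
SELECT a.name, b.name AS category
FROM products a
INNER JOIN categories b ON a.category_id = b.id

Result:
name     | category
---------+---------
Printer  | Toys    
Camera   | Kitchen 
Keyboard | Kitchen 
Mouse    | Kitchen 
Desk     | Sports  
Pen      | Toys    
Router   | Supplies


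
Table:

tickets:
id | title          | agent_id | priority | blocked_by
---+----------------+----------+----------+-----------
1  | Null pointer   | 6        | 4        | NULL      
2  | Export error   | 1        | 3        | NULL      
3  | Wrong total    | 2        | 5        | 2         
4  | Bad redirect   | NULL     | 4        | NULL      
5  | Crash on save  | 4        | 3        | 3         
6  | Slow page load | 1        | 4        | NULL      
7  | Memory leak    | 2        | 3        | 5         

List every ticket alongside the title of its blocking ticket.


This is a self-join: tickets is joined to a second copy of itself, matching each row's blocked_by to another row's id. Use LEFT JOIN so rows with blocked_by=NULL are kept.
  - ticket 1 (Null pointer): blocked_by=NULL -> NULL
  - ticket 2 (Export error): blocked_by=NULL -> NULL
  - ticket 3 (Wrong total): blocked_by=2 -> Export error
  - ticket 4 (Bad redirect): blocked_by=NULL -> NULL
  - ticket 5 (Crash on save): blocked_by=3 -> Wrong total
  - ticket 6 (Slow page load): blocked_by=NULL -> NULL
  - ticket 7 (Memory leak): blocked_by=5 -> Crash on save

SQL:
SELECT a.title AS item, b.title AS blocked_by
FROM tickets a
LEFT JOIN tickets b ON a.blocked_by = b.id

Result:
item           | blocked_by   
---------------+--------------
Null pointer   | NULL         
Export error   | NULL         
Wrong total    | Export error 
Bad redirect   | NULL         
Crash on save  | Wrong total  
Slow page load | NULL         
Memory leak    | Crash on save


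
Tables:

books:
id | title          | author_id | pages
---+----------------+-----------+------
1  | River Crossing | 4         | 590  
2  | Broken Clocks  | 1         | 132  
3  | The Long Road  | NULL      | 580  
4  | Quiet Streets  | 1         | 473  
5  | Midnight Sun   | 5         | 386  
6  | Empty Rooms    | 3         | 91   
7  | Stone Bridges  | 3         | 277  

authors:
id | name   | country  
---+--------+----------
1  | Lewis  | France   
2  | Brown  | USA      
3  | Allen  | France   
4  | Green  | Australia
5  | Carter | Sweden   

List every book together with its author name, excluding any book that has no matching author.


INNER JOIN keeps only books rows whose author_id matches an id in authors. Walk through each book:
  - book 1 (River Crossing): author_id=4 -> matches Green
  - book 2 (Broken Clocks): author_id=1 -> matches Lewis
  - book 3 (The Long Road): author_id=NULL, no match -> dropped
  - book 4 (Quiet Streets): author_id=1 -> matches Lewis
  - book 5 (Midnight Sun): author_id=5 -> matches Carter
  - book 6 (Empty Rooms): author_id=3 -> matches Allen
  - book 7 (Stone Bridges): author_id=3 -> matches Allen
So 1 of 7 rows is dropped.

SQL:
SELECT a.title, b.name AS author
FROM books a
INNER JOIN authors b ON a.author_id = b.id

Result:
title          | author
---------------+-------
River Crossing | Green 
Broken Clocks  | Lewis 
Quiet Streets  | Lewis 
Midnight Sun   | Carter
Empty Rooms    | Allen 
Stone Bridges  | Allen 


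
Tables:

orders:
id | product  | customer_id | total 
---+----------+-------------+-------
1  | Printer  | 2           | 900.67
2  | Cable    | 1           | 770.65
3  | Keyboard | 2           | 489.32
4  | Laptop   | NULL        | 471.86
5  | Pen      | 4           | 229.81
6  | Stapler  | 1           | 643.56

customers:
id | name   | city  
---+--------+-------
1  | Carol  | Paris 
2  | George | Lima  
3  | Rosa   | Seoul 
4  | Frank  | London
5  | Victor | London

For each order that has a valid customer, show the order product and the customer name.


INNER JOIN keeps only orders rows whose customer_id matches an id in customers. Walk through each order:
  - order 1 (Printer): customer_id=2 -> matches George
  - order 2 (Cable): customer_id=1 -> matches Carol
  - order 3 (Keyboard): customer_id=2 -> matches George
  - order 4 (Laptop): customer_id=NULL, no match -> dropped
  - order 5 (Pen): customer_id=4 -> matches Frank
  - order 6 (Stapler): customer_id=1 -> matches Carol
So 1 of 6 rows is dropped.

SQL:
SELECT a.product, b.name AS customer
FROM orders a
INNER JOIN customers b ON a.customer_id = b.id

Result:
product  | customer
---------+---------
Printer  | George  
Cable    | Carol   
Keyboard | George  
Pen      | Frank   
Stapler  | Carol   


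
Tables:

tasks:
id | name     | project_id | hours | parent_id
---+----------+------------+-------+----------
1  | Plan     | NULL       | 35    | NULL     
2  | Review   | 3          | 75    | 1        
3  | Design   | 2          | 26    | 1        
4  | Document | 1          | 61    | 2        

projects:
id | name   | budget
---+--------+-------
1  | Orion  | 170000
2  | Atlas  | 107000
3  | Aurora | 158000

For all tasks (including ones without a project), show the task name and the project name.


LEFT JOIN keeps every row from tasks (the left table); where project_id has no match in projects, the project columns become NULL. Walk through each task:
  - task 1 (Plan): project_id=NULL, no match -> kept with NULL
  - task 2 (Review): project_id=3 -> matches Aurora
  - task 3 (Design): project_id=2 -> matches Atlas
  - task 4 (Document): project_id=1 -> matches Orion
All 4 rows appear; 1 has NULL project.

SQL:
SELECT a.name, b.name AS project
FROM tasks a
LEFT JOIN projects b ON a.project_id = b.id

Result:
name     | project
---------+--------
Plan     | NULL   
Review   | Aurora 
Design   | Atlas  
Document | Orion  


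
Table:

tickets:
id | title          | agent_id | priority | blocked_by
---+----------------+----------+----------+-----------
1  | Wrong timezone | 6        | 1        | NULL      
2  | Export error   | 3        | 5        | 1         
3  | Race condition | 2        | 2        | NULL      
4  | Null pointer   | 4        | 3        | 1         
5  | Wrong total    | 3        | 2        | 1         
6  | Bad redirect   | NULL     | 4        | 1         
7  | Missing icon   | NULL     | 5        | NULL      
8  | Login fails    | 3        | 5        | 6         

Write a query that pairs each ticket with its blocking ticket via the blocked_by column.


This is a self-join: tickets is joined to a second copy of itself, matching each row's blocked_by to another row's id. Use LEFT JOIN so rows with blocked_by=NULL are kept.
  - ticket 1 (Wrong timezone): blocked_by=NULL -> NULL
  - ticket 2 (Export error): blocked_by=1 -> Wrong timezone
  - ticket 3 (Race condition): blocked_by=NULL -> NULL
  - ticket 4 (Null pointer): blocked_by=1 -> Wrong timezone
  - ticket 5 (Wrong total): blocked_by=1 -> Wrong timezone
  - ticket 6 (Bad redirect): blocked_by=1 -> Wrong timezone
  - ticket 7 (Missing icon): blocked_by=NULL -> NULL
  - ticket 8 (Login fails): blocked_by=6 -> Bad redirect

SQL:
SELECT a.title AS item, b.title AS blocked_by
FROM tickets a
LEFT JOIN tickets b ON a.blocked_by = b.id

Result:
item           | blocked_by    
---------------+---------------
Wrong timezone | NULL          
Export error   | Wrong timezone
Race condition | NULL          
Null pointer   | Wrong timezone
Wrong total    | Wrong timezone
Bad redirect   | Wrong timezone
Missing icon   | NULL          
Login fails    | Bad redirect  


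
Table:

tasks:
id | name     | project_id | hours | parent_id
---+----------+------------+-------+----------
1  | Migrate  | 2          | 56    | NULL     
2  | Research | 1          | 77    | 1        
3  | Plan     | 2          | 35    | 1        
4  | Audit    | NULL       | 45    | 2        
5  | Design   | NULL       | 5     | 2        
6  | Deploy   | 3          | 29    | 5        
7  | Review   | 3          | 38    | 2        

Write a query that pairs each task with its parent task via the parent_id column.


This is a self-join: tasks is joined to a second copy of itself, matching each row's parent_id to another row's id. Use LEFT JOIN so rows with parent_id=NULL are kept.
  - task 1 (Migrate): parent_id=NULL -> NULL
  - task 2 (Research): parent_id=1 -> Migrate
  - task 3 (Plan): parent_id=1 -> Migrate
  - task 4 (Audit): parent_id=2 -> Research
  - task 5 (Design): parent_id=2 -> Research
  - task 6 (Deploy): parent_id=5 -> Design
  - task 7 (Review): parent_id=2 -> Research

SQL:
SELECT a.name AS item, b.name AS parent
FROM tasks a
LEFT JOIN tasks b ON a.parent_id = b.id

Result:
item     | parent  
---------+---------
Migrate  | NULL    
Research | Migrate 
Plan     | Migrate 
Audit    | Research
Design   | Research
Deploy   | Design  
Review   | Research


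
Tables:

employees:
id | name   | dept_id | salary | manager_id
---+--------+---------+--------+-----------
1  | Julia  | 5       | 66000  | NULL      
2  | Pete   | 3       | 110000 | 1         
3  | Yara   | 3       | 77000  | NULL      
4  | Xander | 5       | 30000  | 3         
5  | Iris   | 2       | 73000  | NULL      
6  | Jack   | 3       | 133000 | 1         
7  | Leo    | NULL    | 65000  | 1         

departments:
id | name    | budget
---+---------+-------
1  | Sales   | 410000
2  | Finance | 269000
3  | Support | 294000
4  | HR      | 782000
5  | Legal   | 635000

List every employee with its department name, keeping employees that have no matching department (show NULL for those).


LEFT JOIN keeps every row from employees (the left table); where dept_id has no match in departments, the department columns become NULL. Walk through each employee:
  - employee 1 (Julia): dept_id=5 -> matches Legal
  - employee 2 (Pete): dept_id=3 -> matches Support
  - employee 3 (Yara): dept_id=3 -> matches Support
  - employee 4 (Xander): dept_id=5 -> matches Legal
  - employee 5 (Iris): dept_id=2 -> matches Finance
  - employee 6 (Jack): dept_id=3 -> matches Support
  - employee 7 (Leo): dept_id=NULL, no match -> kept with NULL
All 7 rows appear; 1 has NULL department.

SQL:
SELECT a.name, b.name AS department
FROM employees a
LEFT JOIN departments b ON a.dept_id = b.id

Result:
name   | department
-------+-----------
Julia  | Legal     
Pete   | Support   
Yara   | Support   
Xander | Legal     
Iris   | Finance   
Jack   | Support   
Leo    | NULL      


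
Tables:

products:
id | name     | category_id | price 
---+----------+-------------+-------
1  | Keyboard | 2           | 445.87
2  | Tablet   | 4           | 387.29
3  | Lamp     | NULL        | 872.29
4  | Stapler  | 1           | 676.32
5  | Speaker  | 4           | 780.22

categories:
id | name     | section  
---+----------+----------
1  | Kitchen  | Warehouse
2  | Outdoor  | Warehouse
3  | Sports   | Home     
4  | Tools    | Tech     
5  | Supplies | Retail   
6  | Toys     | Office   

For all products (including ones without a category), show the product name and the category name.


LEFT JOIN keeps every row from products (the left table); where category_id has no match in categories, the category columns become NULL. Walk through each product:
  - product 1 (Keyboard): category_id=2 -> matches Outdoor
  - product 2 (Tablet): category_id=4 -> matches Tools
  - product 3 (Lamp): category_id=NULL, no match -> kept with NULL
  - product 4 (Stapler): category_id=1 -> matches Kitchen
  - product 5 (Speaker): category_id=4 -> matches Tools
All 5 rows appear; 1 has NULL category.

SQL:
SELECT a.name, b.name AS category
FROM products a
LEFT JOIN categories b ON a.category_id = b.id

Result:
name     | category
---------+---------
Keyboard | Outdoor 
Tablet   | Tools   
Lamp     | NULL    
Stapler  | Kitchen 
Speaker  | Tools   


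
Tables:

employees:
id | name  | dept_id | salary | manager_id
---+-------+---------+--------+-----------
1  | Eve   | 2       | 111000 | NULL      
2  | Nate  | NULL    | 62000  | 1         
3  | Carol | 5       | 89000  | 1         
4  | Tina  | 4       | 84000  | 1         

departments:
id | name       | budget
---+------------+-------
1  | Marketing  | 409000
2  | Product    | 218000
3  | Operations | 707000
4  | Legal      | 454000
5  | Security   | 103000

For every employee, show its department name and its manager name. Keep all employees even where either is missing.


Two LEFT JOINs from the same base table employees: one to departments via dept_id, one to employees itself via manager_id. Both are LEFT so every employee is preserved.
Match against departments:
  - employee 1 (Eve): dept_id=2 -> matches Product
  - employee 2 (Nate): dept_id=NULL, no match -> kept with NULL
  - employee 3 (Carol): dept_id=5 -> matches Security
  - employee 4 (Tina): dept_id=4 -> matches Legal
Match against employees (self):
  - employee 1 (Eve): manager_id=NULL -> NULL
  - employee 2 (Nate): manager_id=1 -> Eve
  - employee 3 (Carol): manager_id=1 -> Eve
  - employee 4 (Tina): manager_id=1 -> Eve

SQL:
SELECT a.name, b.name AS department, c.name AS manager
FROM employees a
LEFT JOIN departments b ON a.dept_id = b.id
LEFT JOIN employees c ON a.manager_id = c.id

Result:
name  | department | manager
------+------------+--------
Eve   | Product    | NULL   
Nate  | NULL       | Eve    
Carol | Security   | Eve    
Tina  | Legal      | Eve    


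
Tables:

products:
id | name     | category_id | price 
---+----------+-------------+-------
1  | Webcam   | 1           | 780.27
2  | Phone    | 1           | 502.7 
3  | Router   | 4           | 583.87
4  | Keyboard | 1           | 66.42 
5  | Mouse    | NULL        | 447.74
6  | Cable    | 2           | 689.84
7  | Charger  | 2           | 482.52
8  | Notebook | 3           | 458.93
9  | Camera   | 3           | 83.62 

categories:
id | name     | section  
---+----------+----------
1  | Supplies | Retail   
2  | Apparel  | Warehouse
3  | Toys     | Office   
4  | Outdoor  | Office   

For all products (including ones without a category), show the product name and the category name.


LEFT JOIN keeps every row from products (the left table); where category_id has no match in categories, the category columns become NULL. Walk through each product:
  - product 1 (Webcam): category_id=1 -> matches Supplies
  - product 2 (Phone): category_id=1 -> matches Supplies
  - product 3 (Router): category_id=4 -> matches Outdoor
  - product 4 (Keyboard): category_id=1 -> matches Supplies
  - product 5 (Mouse): category_id=NULL, no match -> kept with NULL
  - product 6 (Cable): category_id=2 -> matches Apparel
  - product 7 (Charger): category_id=2 -> matches Apparel
  - product 8 (Notebook): category_id=3 -> matches Toys
  - product 9 (Camera): category_id=3 -> matches Toys
All 9 rows appear; 1 has NULL category.

SQL:
SELECT a.name, b.name AS category
FROM products a
LEFT JOIN categories b ON a.category_id = b.id

Result:
name     | category
---------+---------
Webcam   | Supplies
Phone    | Supplies
Router   | Outdoor 
Keyboard | Supplies
Mouse    | NULL    
Cable    | Apparel 
Charger  | Apparel 
Notebook | Toys    
Camera   | Toys    
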